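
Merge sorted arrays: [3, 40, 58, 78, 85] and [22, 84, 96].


Take 3 from A
Take 22 from B
Take 40 from A
Take 58 from A
Take 78 from A
Take 84 from B
Take 85 from A

Merged: [3, 22, 40, 58, 78, 84, 85, 96]


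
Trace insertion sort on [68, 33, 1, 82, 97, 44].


Initial: [68, 33, 1, 82, 97, 44]
Insert 33: [33, 68, 1, 82, 97, 44]
Insert 1: [1, 33, 68, 82, 97, 44]
Insert 82: [1, 33, 68, 82, 97, 44]
Insert 97: [1, 33, 68, 82, 97, 44]
Insert 44: [1, 33, 44, 68, 82, 97]

Sorted: [1, 33, 44, 68, 82, 97]


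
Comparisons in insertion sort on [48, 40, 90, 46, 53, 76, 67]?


Algorithm: insertion sort
Input: [48, 40, 90, 46, 53, 76, 67]
Sorted: [40, 46, 48, 53, 67, 76, 90]

12


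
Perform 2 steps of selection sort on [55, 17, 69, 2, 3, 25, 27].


Initial: [55, 17, 69, 2, 3, 25, 27]
Step 1: min=2 at 3
  Swap: [2, 17, 69, 55, 3, 25, 27]
Step 2: min=3 at 4
  Swap: [2, 3, 69, 55, 17, 25, 27]

After 2 steps: [2, 3, 69, 55, 17, 25, 27]


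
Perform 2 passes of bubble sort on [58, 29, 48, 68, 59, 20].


Initial: [58, 29, 48, 68, 59, 20]
Pass 1: [29, 48, 58, 59, 20, 68] (4 swaps)
Pass 2: [29, 48, 58, 20, 59, 68] (1 swaps)

After 2 passes: [29, 48, 58, 20, 59, 68]


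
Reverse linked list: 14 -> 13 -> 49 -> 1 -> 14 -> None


Step 1: curr=14, set curr.next=prev(None) | reversed so far: 14
Step 2: curr=13, set curr.next=prev(14) | reversed so far: 13 -> 14
Step 3: curr=49, set curr.next=prev(13) | reversed so far: 49 -> 13 -> 14
Step 4: curr=1, set curr.next=prev(49) | reversed so far: 1 -> 49 -> 13 -> 14
Step 5: curr=14, set curr.next=prev(1) | reversed so far: 14 -> 1 -> 49 -> 13 -> 14

14 -> 1 -> 49 -> 13 -> 14 -> None


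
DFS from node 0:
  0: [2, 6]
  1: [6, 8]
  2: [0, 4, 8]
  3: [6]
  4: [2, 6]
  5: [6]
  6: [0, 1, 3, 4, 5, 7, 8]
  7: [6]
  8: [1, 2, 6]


Visit 0, push [6, 2]
Visit 2, push [8, 4]
Visit 4, push [6]
Visit 6, push [8, 7, 5, 3, 1]
Visit 1, push [8]
Visit 8, push []
Visit 3, push []
Visit 5, push []
Visit 7, push []

DFS order: [0, 2, 4, 6, 1, 8, 3, 5, 7]


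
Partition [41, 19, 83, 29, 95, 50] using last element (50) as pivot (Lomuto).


Pivot: 50
  41 <= 50: advance i (no swap)
  19 <= 50: advance i (no swap)
  29 <= 50: swap -> [41, 19, 29, 83, 95, 50]
Place pivot at 3: [41, 19, 29, 50, 95, 83]

Partitioned: [41, 19, 29, 50, 95, 83]


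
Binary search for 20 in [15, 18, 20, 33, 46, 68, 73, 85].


Step 1: lo=0, hi=7, mid=3, val=33
Step 2: lo=0, hi=2, mid=1, val=18
Step 3: lo=2, hi=2, mid=2, val=20

Found at index 2


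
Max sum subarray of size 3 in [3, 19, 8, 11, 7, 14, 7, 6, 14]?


[0:3]: 30
[1:4]: 38
[2:5]: 26
[3:6]: 32
[4:7]: 28
[5:8]: 27
[6:9]: 27

Max: 38 at [1:4]


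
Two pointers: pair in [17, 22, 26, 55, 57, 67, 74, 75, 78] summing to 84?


lo=0(17)+hi=8(78)=95
lo=0(17)+hi=7(75)=92
lo=0(17)+hi=6(74)=91
lo=0(17)+hi=5(67)=84

Yes: 17+67=84


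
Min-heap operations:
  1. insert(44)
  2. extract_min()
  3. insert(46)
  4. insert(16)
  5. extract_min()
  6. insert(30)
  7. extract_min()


insert(44) -> [44]
extract_min()->44, []
insert(46) -> [46]
insert(16) -> [16, 46]
extract_min()->16, [46]
insert(30) -> [30, 46]
extract_min()->30, [46]

Final heap: [46]


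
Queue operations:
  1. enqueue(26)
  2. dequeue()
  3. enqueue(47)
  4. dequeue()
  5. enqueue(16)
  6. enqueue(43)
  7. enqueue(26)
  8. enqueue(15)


enqueue(26) -> [26]
dequeue()->26, []
enqueue(47) -> [47]
dequeue()->47, []
enqueue(16) -> [16]
enqueue(43) -> [16, 43]
enqueue(26) -> [16, 43, 26]
enqueue(15) -> [16, 43, 26, 15]

Final queue: [16, 43, 26, 15]


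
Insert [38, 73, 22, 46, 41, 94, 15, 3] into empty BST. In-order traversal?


Insert 38: root
Insert 73: R from 38
Insert 22: L from 38
Insert 46: R from 38 -> L from 73
Insert 41: R from 38 -> L from 73 -> L from 46
Insert 94: R from 38 -> R from 73
Insert 15: L from 38 -> L from 22
Insert 3: L from 38 -> L from 22 -> L from 15

In-order: [3, 15, 22, 38, 41, 46, 73, 94]


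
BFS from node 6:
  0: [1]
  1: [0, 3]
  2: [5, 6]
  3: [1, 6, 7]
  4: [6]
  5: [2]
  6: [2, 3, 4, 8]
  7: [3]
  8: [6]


Visit 6, enqueue [2, 3, 4, 8]
Visit 2, enqueue [5]
Visit 3, enqueue [1, 7]
Visit 4, enqueue []
Visit 8, enqueue []
Visit 5, enqueue []
Visit 1, enqueue [0]
Visit 7, enqueue []
Visit 0, enqueue []

BFS order: [6, 2, 3, 4, 8, 5, 1, 7, 0]


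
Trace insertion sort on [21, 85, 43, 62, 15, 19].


Initial: [21, 85, 43, 62, 15, 19]
Insert 85: [21, 85, 43, 62, 15, 19]
Insert 43: [21, 43, 85, 62, 15, 19]
Insert 62: [21, 43, 62, 85, 15, 19]
Insert 15: [15, 21, 43, 62, 85, 19]
Insert 19: [15, 19, 21, 43, 62, 85]

Sorted: [15, 19, 21, 43, 62, 85]


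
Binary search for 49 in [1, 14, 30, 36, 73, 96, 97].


Step 1: lo=0, hi=6, mid=3, val=36
Step 2: lo=4, hi=6, mid=5, val=96
Step 3: lo=4, hi=4, mid=4, val=73

Not found


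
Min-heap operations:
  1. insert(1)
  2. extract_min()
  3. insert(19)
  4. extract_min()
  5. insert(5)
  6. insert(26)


insert(1) -> [1]
extract_min()->1, []
insert(19) -> [19]
extract_min()->19, []
insert(5) -> [5]
insert(26) -> [5, 26]

Final heap: [5, 26]


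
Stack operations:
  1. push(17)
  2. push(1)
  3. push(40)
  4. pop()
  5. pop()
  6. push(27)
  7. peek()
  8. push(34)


push(17) -> [17]
push(1) -> [17, 1]
push(40) -> [17, 1, 40]
pop()->40, [17, 1]
pop()->1, [17]
push(27) -> [17, 27]
peek()->27
push(34) -> [17, 27, 34]

Final stack: [17, 27, 34]


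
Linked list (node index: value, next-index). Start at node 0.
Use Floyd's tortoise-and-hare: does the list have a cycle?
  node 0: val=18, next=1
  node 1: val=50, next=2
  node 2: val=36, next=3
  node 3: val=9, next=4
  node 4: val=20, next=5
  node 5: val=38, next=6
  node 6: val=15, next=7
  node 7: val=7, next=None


Floyd's tortoise (slow, +1) and hare (fast, +2):
  init: slow=0, fast=0
  step 1: slow=1, fast=2
  step 2: slow=2, fast=4
  step 3: slow=3, fast=6
  step 4: fast 6->7->None, no cycle

Cycle: no


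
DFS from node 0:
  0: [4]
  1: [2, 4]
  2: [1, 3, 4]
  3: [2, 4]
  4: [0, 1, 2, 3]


Visit 0, push [4]
Visit 4, push [3, 2, 1]
Visit 1, push [2]
Visit 2, push [3]
Visit 3, push []

DFS order: [0, 4, 1, 2, 3]


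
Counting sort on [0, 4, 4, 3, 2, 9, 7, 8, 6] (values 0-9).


Input: [0, 4, 4, 3, 2, 9, 7, 8, 6]
Counts: [1, 0, 1, 1, 2, 0, 1, 1, 1, 1]

Sorted: [0, 2, 3, 4, 4, 6, 7, 8, 9]


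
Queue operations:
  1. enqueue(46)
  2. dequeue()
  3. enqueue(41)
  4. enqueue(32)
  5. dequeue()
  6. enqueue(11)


enqueue(46) -> [46]
dequeue()->46, []
enqueue(41) -> [41]
enqueue(32) -> [41, 32]
dequeue()->41, [32]
enqueue(11) -> [32, 11]

Final queue: [32, 11]


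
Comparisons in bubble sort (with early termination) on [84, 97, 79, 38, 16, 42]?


Algorithm: bubble sort (with early termination)
Input: [84, 97, 79, 38, 16, 42]
Sorted: [16, 38, 42, 79, 84, 97]

15


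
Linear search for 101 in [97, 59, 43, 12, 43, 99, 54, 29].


i=0: 97!=101
i=1: 59!=101
i=2: 43!=101
i=3: 12!=101
i=4: 43!=101
i=5: 99!=101
i=6: 54!=101
i=7: 29!=101

Not found, 8 comps


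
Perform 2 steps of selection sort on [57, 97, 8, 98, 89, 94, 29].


Initial: [57, 97, 8, 98, 89, 94, 29]
Step 1: min=8 at 2
  Swap: [8, 97, 57, 98, 89, 94, 29]
Step 2: min=29 at 6
  Swap: [8, 29, 57, 98, 89, 94, 97]

After 2 steps: [8, 29, 57, 98, 89, 94, 97]


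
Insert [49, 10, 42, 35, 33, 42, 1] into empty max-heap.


Insert 49: [49]
Insert 10: [49, 10]
Insert 42: [49, 10, 42]
Insert 35: [49, 35, 42, 10]
Insert 33: [49, 35, 42, 10, 33]
Insert 42: [49, 35, 42, 10, 33, 42]
Insert 1: [49, 35, 42, 10, 33, 42, 1]

Final heap: [49, 35, 42, 10, 33, 42, 1]


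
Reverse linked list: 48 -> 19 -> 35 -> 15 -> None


Step 1: curr=48, set curr.next=prev(None) | reversed so far: 48
Step 2: curr=19, set curr.next=prev(48) | reversed so far: 19 -> 48
Step 3: curr=35, set curr.next=prev(19) | reversed so far: 35 -> 19 -> 48
Step 4: curr=15, set curr.next=prev(35) | reversed so far: 15 -> 35 -> 19 -> 48

15 -> 35 -> 19 -> 48 -> None


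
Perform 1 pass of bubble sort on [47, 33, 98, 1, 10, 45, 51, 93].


Initial: [47, 33, 98, 1, 10, 45, 51, 93]
Pass 1: [33, 47, 1, 10, 45, 51, 93, 98] (6 swaps)

After 1 pass: [33, 47, 1, 10, 45, 51, 93, 98]


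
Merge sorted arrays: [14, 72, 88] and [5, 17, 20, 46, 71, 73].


Take 5 from B
Take 14 from A
Take 17 from B
Take 20 from B
Take 46 from B
Take 71 from B
Take 72 from A
Take 73 from B

Merged: [5, 14, 17, 20, 46, 71, 72, 73, 88]


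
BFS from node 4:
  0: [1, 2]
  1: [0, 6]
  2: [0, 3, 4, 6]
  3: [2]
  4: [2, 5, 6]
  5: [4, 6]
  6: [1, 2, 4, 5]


Visit 4, enqueue [2, 5, 6]
Visit 2, enqueue [0, 3]
Visit 5, enqueue []
Visit 6, enqueue [1]
Visit 0, enqueue []
Visit 3, enqueue []
Visit 1, enqueue []

BFS order: [4, 2, 5, 6, 0, 3, 1]


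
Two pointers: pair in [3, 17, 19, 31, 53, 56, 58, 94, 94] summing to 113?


lo=0(3)+hi=8(94)=97
lo=1(17)+hi=8(94)=111
lo=2(19)+hi=8(94)=113

Yes: 19+94=113


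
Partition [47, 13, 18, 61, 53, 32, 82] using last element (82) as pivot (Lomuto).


Pivot: 82
  47 <= 82: advance i (no swap)
  13 <= 82: advance i (no swap)
  18 <= 82: advance i (no swap)
  61 <= 82: advance i (no swap)
  53 <= 82: advance i (no swap)
  32 <= 82: advance i (no swap)
Place pivot at 6: [47, 13, 18, 61, 53, 32, 82]

Partitioned: [47, 13, 18, 61, 53, 32, 82]


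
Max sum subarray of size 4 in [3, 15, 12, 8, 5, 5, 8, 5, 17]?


[0:4]: 38
[1:5]: 40
[2:6]: 30
[3:7]: 26
[4:8]: 23
[5:9]: 35

Max: 40 at [1:5]


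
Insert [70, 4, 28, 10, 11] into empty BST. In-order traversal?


Insert 70: root
Insert 4: L from 70
Insert 28: L from 70 -> R from 4
Insert 10: L from 70 -> R from 4 -> L from 28
Insert 11: L from 70 -> R from 4 -> L from 28 -> R from 10

In-order: [4, 10, 11, 28, 70]


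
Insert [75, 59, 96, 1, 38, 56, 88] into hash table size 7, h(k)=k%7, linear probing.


Insert 75: h=5 -> slot 5
Insert 59: h=3 -> slot 3
Insert 96: h=5, 1 probes -> slot 6
Insert 1: h=1 -> slot 1
Insert 38: h=3, 1 probes -> slot 4
Insert 56: h=0 -> slot 0
Insert 88: h=4, 5 probes -> slot 2

Table: [56, 1, 88, 59, 38, 75, 96]


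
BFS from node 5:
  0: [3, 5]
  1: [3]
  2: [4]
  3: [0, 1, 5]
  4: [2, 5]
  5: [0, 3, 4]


Visit 5, enqueue [0, 3, 4]
Visit 0, enqueue []
Visit 3, enqueue [1]
Visit 4, enqueue [2]
Visit 1, enqueue []
Visit 2, enqueue []

BFS order: [5, 0, 3, 4, 1, 2]


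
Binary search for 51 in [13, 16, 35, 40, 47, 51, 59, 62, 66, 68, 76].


Step 1: lo=0, hi=10, mid=5, val=51

Found at index 5


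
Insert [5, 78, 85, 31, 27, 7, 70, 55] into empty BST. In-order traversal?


Insert 5: root
Insert 78: R from 5
Insert 85: R from 5 -> R from 78
Insert 31: R from 5 -> L from 78
Insert 27: R from 5 -> L from 78 -> L from 31
Insert 7: R from 5 -> L from 78 -> L from 31 -> L from 27
Insert 70: R from 5 -> L from 78 -> R from 31
Insert 55: R from 5 -> L from 78 -> R from 31 -> L from 70

In-order: [5, 7, 27, 31, 55, 70, 78, 85]


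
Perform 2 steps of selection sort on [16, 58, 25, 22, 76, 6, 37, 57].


Initial: [16, 58, 25, 22, 76, 6, 37, 57]
Step 1: min=6 at 5
  Swap: [6, 58, 25, 22, 76, 16, 37, 57]
Step 2: min=16 at 5
  Swap: [6, 16, 25, 22, 76, 58, 37, 57]

After 2 steps: [6, 16, 25, 22, 76, 58, 37, 57]


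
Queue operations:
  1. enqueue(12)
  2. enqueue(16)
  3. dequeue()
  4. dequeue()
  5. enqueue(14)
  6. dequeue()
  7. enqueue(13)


enqueue(12) -> [12]
enqueue(16) -> [12, 16]
dequeue()->12, [16]
dequeue()->16, []
enqueue(14) -> [14]
dequeue()->14, []
enqueue(13) -> [13]

Final queue: [13]


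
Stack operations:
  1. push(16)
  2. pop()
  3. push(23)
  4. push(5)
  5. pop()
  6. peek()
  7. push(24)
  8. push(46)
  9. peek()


push(16) -> [16]
pop()->16, []
push(23) -> [23]
push(5) -> [23, 5]
pop()->5, [23]
peek()->23
push(24) -> [23, 24]
push(46) -> [23, 24, 46]
peek()->46

Final stack: [23, 24, 46]


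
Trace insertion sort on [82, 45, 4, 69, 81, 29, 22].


Initial: [82, 45, 4, 69, 81, 29, 22]
Insert 45: [45, 82, 4, 69, 81, 29, 22]
Insert 4: [4, 45, 82, 69, 81, 29, 22]
Insert 69: [4, 45, 69, 82, 81, 29, 22]
Insert 81: [4, 45, 69, 81, 82, 29, 22]
Insert 29: [4, 29, 45, 69, 81, 82, 22]
Insert 22: [4, 22, 29, 45, 69, 81, 82]

Sorted: [4, 22, 29, 45, 69, 81, 82]


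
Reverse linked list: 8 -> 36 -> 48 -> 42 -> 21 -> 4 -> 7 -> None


Step 1: curr=8, set curr.next=prev(None) | reversed so far: 8
Step 2: curr=36, set curr.next=prev(8) | reversed so far: 36 -> 8
Step 3: curr=48, set curr.next=prev(36) | reversed so far: 48 -> 36 -> 8
Step 4: curr=42, set curr.next=prev(48) | reversed so far: 42 -> 48 -> 36 -> 8
Step 5: curr=21, set curr.next=prev(42) | reversed so far: 21 -> 42 -> 48 -> 36 -> 8
Step 6: curr=4, set curr.next=prev(21) | reversed so far: 4 -> 21 -> 42 -> 48 -> 36 -> 8
Step 7: curr=7, set curr.next=prev(4) | reversed so far: 7 -> 4 -> 21 -> 42 -> 48 -> 36 -> 8

7 -> 4 -> 21 -> 42 -> 48 -> 36 -> 8 -> None


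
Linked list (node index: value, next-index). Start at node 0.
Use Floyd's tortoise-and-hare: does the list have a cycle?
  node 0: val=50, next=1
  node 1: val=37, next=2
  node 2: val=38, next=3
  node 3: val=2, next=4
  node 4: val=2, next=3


Floyd's tortoise (slow, +1) and hare (fast, +2):
  init: slow=0, fast=0
  step 1: slow=1, fast=2
  step 2: slow=2, fast=4
  step 3: slow=3, fast=4
  step 4: slow=4, fast=4
  slow == fast at node 4: cycle detected

Cycle: yes


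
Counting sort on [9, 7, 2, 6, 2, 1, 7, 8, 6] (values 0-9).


Input: [9, 7, 2, 6, 2, 1, 7, 8, 6]
Counts: [0, 1, 2, 0, 0, 0, 2, 2, 1, 1]

Sorted: [1, 2, 2, 6, 6, 7, 7, 8, 9]


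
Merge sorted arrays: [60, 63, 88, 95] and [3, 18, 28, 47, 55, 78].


Take 3 from B
Take 18 from B
Take 28 from B
Take 47 from B
Take 55 from B
Take 60 from A
Take 63 from A
Take 78 from B

Merged: [3, 18, 28, 47, 55, 60, 63, 78, 88, 95]


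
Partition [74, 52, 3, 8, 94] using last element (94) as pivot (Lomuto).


Pivot: 94
  74 <= 94: advance i (no swap)
  52 <= 94: advance i (no swap)
  3 <= 94: advance i (no swap)
  8 <= 94: advance i (no swap)
Place pivot at 4: [74, 52, 3, 8, 94]

Partitioned: [74, 52, 3, 8, 94]


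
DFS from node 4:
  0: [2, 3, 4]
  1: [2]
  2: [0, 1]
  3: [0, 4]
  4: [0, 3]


Visit 4, push [3, 0]
Visit 0, push [3, 2]
Visit 2, push [1]
Visit 1, push []
Visit 3, push []

DFS order: [4, 0, 2, 1, 3]


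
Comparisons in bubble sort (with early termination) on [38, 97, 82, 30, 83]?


Algorithm: bubble sort (with early termination)
Input: [38, 97, 82, 30, 83]
Sorted: [30, 38, 82, 83, 97]

10


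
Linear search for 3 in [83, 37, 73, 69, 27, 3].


i=0: 83!=3
i=1: 37!=3
i=2: 73!=3
i=3: 69!=3
i=4: 27!=3
i=5: 3==3 found!

Found at 5, 6 comps


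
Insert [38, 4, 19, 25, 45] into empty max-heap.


Insert 38: [38]
Insert 4: [38, 4]
Insert 19: [38, 4, 19]
Insert 25: [38, 25, 19, 4]
Insert 45: [45, 38, 19, 4, 25]

Final heap: [45, 38, 19, 4, 25]


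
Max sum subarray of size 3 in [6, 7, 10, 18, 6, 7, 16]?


[0:3]: 23
[1:4]: 35
[2:5]: 34
[3:6]: 31
[4:7]: 29

Max: 35 at [1:4]


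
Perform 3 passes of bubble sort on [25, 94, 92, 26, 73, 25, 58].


Initial: [25, 94, 92, 26, 73, 25, 58]
Pass 1: [25, 92, 26, 73, 25, 58, 94] (5 swaps)
Pass 2: [25, 26, 73, 25, 58, 92, 94] (4 swaps)
Pass 3: [25, 26, 25, 58, 73, 92, 94] (2 swaps)

After 3 passes: [25, 26, 25, 58, 73, 92, 94]


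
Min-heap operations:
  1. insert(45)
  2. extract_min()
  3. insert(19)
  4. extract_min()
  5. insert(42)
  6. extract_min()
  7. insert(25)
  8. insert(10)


insert(45) -> [45]
extract_min()->45, []
insert(19) -> [19]
extract_min()->19, []
insert(42) -> [42]
extract_min()->42, []
insert(25) -> [25]
insert(10) -> [10, 25]

Final heap: [10, 25]


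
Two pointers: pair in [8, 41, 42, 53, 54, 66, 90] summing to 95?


lo=0(8)+hi=6(90)=98
lo=0(8)+hi=5(66)=74
lo=1(41)+hi=5(66)=107
lo=1(41)+hi=4(54)=95

Yes: 41+54=95


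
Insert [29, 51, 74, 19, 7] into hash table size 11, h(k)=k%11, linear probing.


Insert 29: h=7 -> slot 7
Insert 51: h=7, 1 probes -> slot 8
Insert 74: h=8, 1 probes -> slot 9
Insert 19: h=8, 2 probes -> slot 10
Insert 7: h=7, 4 probes -> slot 0

Table: [7, None, None, None, None, None, None, 29, 51, 74, 19]


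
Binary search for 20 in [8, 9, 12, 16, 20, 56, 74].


Step 1: lo=0, hi=6, mid=3, val=16
Step 2: lo=4, hi=6, mid=5, val=56
Step 3: lo=4, hi=4, mid=4, val=20

Found at index 4


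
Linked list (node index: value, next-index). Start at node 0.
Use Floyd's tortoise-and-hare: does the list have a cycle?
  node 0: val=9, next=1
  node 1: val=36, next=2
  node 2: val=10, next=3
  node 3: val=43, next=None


Floyd's tortoise (slow, +1) and hare (fast, +2):
  init: slow=0, fast=0
  step 1: slow=1, fast=2
  step 2: fast 2->3->None, no cycle

Cycle: no


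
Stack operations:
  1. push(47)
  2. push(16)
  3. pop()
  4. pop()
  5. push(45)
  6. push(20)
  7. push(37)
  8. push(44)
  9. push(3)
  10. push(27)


push(47) -> [47]
push(16) -> [47, 16]
pop()->16, [47]
pop()->47, []
push(45) -> [45]
push(20) -> [45, 20]
push(37) -> [45, 20, 37]
push(44) -> [45, 20, 37, 44]
push(3) -> [45, 20, 37, 44, 3]
push(27) -> [45, 20, 37, 44, 3, 27]

Final stack: [45, 20, 37, 44, 3, 27]


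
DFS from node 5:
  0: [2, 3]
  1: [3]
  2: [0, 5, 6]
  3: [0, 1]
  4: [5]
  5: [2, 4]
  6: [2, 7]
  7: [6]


Visit 5, push [4, 2]
Visit 2, push [6, 0]
Visit 0, push [3]
Visit 3, push [1]
Visit 1, push []
Visit 6, push [7]
Visit 7, push []
Visit 4, push []

DFS order: [5, 2, 0, 3, 1, 6, 7, 4]


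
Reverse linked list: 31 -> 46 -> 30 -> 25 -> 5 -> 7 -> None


Step 1: curr=31, set curr.next=prev(None) | reversed so far: 31
Step 2: curr=46, set curr.next=prev(31) | reversed so far: 46 -> 31
Step 3: curr=30, set curr.next=prev(46) | reversed so far: 30 -> 46 -> 31
Step 4: curr=25, set curr.next=prev(30) | reversed so far: 25 -> 30 -> 46 -> 31
Step 5: curr=5, set curr.next=prev(25) | reversed so far: 5 -> 25 -> 30 -> 46 -> 31
Step 6: curr=7, set curr.next=prev(5) | reversed so far: 7 -> 5 -> 25 -> 30 -> 46 -> 31

7 -> 5 -> 25 -> 30 -> 46 -> 31 -> None


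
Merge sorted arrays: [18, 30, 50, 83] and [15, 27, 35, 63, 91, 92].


Take 15 from B
Take 18 from A
Take 27 from B
Take 30 from A
Take 35 from B
Take 50 from A
Take 63 from B
Take 83 from A

Merged: [15, 18, 27, 30, 35, 50, 63, 83, 91, 92]


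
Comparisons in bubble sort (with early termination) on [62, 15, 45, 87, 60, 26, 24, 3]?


Algorithm: bubble sort (with early termination)
Input: [62, 15, 45, 87, 60, 26, 24, 3]
Sorted: [3, 15, 24, 26, 45, 60, 62, 87]

28


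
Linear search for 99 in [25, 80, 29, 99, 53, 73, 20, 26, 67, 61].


i=0: 25!=99
i=1: 80!=99
i=2: 29!=99
i=3: 99==99 found!

Found at 3, 4 comps


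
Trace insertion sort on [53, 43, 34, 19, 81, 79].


Initial: [53, 43, 34, 19, 81, 79]
Insert 43: [43, 53, 34, 19, 81, 79]
Insert 34: [34, 43, 53, 19, 81, 79]
Insert 19: [19, 34, 43, 53, 81, 79]
Insert 81: [19, 34, 43, 53, 81, 79]
Insert 79: [19, 34, 43, 53, 79, 81]

Sorted: [19, 34, 43, 53, 79, 81]


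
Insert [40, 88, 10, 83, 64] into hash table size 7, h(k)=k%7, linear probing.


Insert 40: h=5 -> slot 5
Insert 88: h=4 -> slot 4
Insert 10: h=3 -> slot 3
Insert 83: h=6 -> slot 6
Insert 64: h=1 -> slot 1

Table: [None, 64, None, 10, 88, 40, 83]


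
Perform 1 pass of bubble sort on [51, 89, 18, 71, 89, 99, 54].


Initial: [51, 89, 18, 71, 89, 99, 54]
Pass 1: [51, 18, 71, 89, 89, 54, 99] (3 swaps)

After 1 pass: [51, 18, 71, 89, 89, 54, 99]


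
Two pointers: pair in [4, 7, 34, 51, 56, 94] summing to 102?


lo=0(4)+hi=5(94)=98
lo=1(7)+hi=5(94)=101
lo=2(34)+hi=5(94)=128
lo=2(34)+hi=4(56)=90
lo=3(51)+hi=4(56)=107

No pair found


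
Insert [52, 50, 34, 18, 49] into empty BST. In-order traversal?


Insert 52: root
Insert 50: L from 52
Insert 34: L from 52 -> L from 50
Insert 18: L from 52 -> L from 50 -> L from 34
Insert 49: L from 52 -> L from 50 -> R from 34

In-order: [18, 34, 49, 50, 52]


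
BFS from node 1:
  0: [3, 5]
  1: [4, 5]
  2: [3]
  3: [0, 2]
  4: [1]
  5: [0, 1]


Visit 1, enqueue [4, 5]
Visit 4, enqueue []
Visit 5, enqueue [0]
Visit 0, enqueue [3]
Visit 3, enqueue [2]
Visit 2, enqueue []

BFS order: [1, 4, 5, 0, 3, 2]


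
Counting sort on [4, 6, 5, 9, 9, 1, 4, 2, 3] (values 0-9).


Input: [4, 6, 5, 9, 9, 1, 4, 2, 3]
Counts: [0, 1, 1, 1, 2, 1, 1, 0, 0, 2]

Sorted: [1, 2, 3, 4, 4, 5, 6, 9, 9]


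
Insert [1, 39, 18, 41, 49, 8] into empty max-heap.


Insert 1: [1]
Insert 39: [39, 1]
Insert 18: [39, 1, 18]
Insert 41: [41, 39, 18, 1]
Insert 49: [49, 41, 18, 1, 39]
Insert 8: [49, 41, 18, 1, 39, 8]

Final heap: [49, 41, 18, 1, 39, 8]


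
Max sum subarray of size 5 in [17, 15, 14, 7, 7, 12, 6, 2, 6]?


[0:5]: 60
[1:6]: 55
[2:7]: 46
[3:8]: 34
[4:9]: 33

Max: 60 at [0:5]


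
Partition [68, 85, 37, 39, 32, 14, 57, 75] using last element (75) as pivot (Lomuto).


Pivot: 75
  68 <= 75: advance i (no swap)
  37 <= 75: swap -> [68, 37, 85, 39, 32, 14, 57, 75]
  39 <= 75: swap -> [68, 37, 39, 85, 32, 14, 57, 75]
  32 <= 75: swap -> [68, 37, 39, 32, 85, 14, 57, 75]
  14 <= 75: swap -> [68, 37, 39, 32, 14, 85, 57, 75]
  57 <= 75: swap -> [68, 37, 39, 32, 14, 57, 85, 75]
Place pivot at 6: [68, 37, 39, 32, 14, 57, 75, 85]

Partitioned: [68, 37, 39, 32, 14, 57, 75, 85]


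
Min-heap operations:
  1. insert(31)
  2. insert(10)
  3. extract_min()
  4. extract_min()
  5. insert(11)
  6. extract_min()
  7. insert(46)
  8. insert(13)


insert(31) -> [31]
insert(10) -> [10, 31]
extract_min()->10, [31]
extract_min()->31, []
insert(11) -> [11]
extract_min()->11, []
insert(46) -> [46]
insert(13) -> [13, 46]

Final heap: [13, 46]


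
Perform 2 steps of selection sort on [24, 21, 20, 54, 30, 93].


Initial: [24, 21, 20, 54, 30, 93]
Step 1: min=20 at 2
  Swap: [20, 21, 24, 54, 30, 93]
Step 2: min=21 at 1
  Swap: [20, 21, 24, 54, 30, 93]

After 2 steps: [20, 21, 24, 54, 30, 93]


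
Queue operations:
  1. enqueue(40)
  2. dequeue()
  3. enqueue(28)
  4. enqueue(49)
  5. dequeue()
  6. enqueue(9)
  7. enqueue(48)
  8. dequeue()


enqueue(40) -> [40]
dequeue()->40, []
enqueue(28) -> [28]
enqueue(49) -> [28, 49]
dequeue()->28, [49]
enqueue(9) -> [49, 9]
enqueue(48) -> [49, 9, 48]
dequeue()->49, [9, 48]

Final queue: [9, 48]


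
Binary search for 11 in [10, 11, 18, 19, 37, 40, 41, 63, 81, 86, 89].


Step 1: lo=0, hi=10, mid=5, val=40
Step 2: lo=0, hi=4, mid=2, val=18
Step 3: lo=0, hi=1, mid=0, val=10
Step 4: lo=1, hi=1, mid=1, val=11

Found at index 1


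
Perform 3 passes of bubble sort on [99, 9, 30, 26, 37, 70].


Initial: [99, 9, 30, 26, 37, 70]
Pass 1: [9, 30, 26, 37, 70, 99] (5 swaps)
Pass 2: [9, 26, 30, 37, 70, 99] (1 swaps)
Pass 3: [9, 26, 30, 37, 70, 99] (0 swaps)

After 3 passes: [9, 26, 30, 37, 70, 99]


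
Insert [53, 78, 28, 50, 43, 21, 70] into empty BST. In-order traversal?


Insert 53: root
Insert 78: R from 53
Insert 28: L from 53
Insert 50: L from 53 -> R from 28
Insert 43: L from 53 -> R from 28 -> L from 50
Insert 21: L from 53 -> L from 28
Insert 70: R from 53 -> L from 78

In-order: [21, 28, 43, 50, 53, 70, 78]


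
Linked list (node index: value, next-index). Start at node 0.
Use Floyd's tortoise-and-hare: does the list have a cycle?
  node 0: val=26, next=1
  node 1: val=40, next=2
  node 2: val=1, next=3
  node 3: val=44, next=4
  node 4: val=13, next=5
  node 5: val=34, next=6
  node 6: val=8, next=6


Floyd's tortoise (slow, +1) and hare (fast, +2):
  init: slow=0, fast=0
  step 1: slow=1, fast=2
  step 2: slow=2, fast=4
  step 3: slow=3, fast=6
  step 4: slow=4, fast=6
  step 5: slow=5, fast=6
  step 6: slow=6, fast=6
  slow == fast at node 6: cycle detected

Cycle: yes


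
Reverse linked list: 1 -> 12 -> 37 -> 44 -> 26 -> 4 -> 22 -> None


Step 1: curr=1, set curr.next=prev(None) | reversed so far: 1
Step 2: curr=12, set curr.next=prev(1) | reversed so far: 12 -> 1
Step 3: curr=37, set curr.next=prev(12) | reversed so far: 37 -> 12 -> 1
Step 4: curr=44, set curr.next=prev(37) | reversed so far: 44 -> 37 -> 12 -> 1
Step 5: curr=26, set curr.next=prev(44) | reversed so far: 26 -> 44 -> 37 -> 12 -> 1
Step 6: curr=4, set curr.next=prev(26) | reversed so far: 4 -> 26 -> 44 -> 37 -> 12 -> 1
Step 7: curr=22, set curr.next=prev(4) | reversed so far: 22 -> 4 -> 26 -> 44 -> 37 -> 12 -> 1

22 -> 4 -> 26 -> 44 -> 37 -> 12 -> 1 -> None


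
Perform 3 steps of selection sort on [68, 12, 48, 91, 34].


Initial: [68, 12, 48, 91, 34]
Step 1: min=12 at 1
  Swap: [12, 68, 48, 91, 34]
Step 2: min=34 at 4
  Swap: [12, 34, 48, 91, 68]
Step 3: min=48 at 2
  Swap: [12, 34, 48, 91, 68]

After 3 steps: [12, 34, 48, 91, 68]


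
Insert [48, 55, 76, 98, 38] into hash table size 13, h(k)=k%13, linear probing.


Insert 48: h=9 -> slot 9
Insert 55: h=3 -> slot 3
Insert 76: h=11 -> slot 11
Insert 98: h=7 -> slot 7
Insert 38: h=12 -> slot 12

Table: [None, None, None, 55, None, None, None, 98, None, 48, None, 76, 38]


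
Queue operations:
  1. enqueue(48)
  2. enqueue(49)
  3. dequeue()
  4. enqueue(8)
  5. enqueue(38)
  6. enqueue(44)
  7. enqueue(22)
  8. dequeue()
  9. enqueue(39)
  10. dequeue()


enqueue(48) -> [48]
enqueue(49) -> [48, 49]
dequeue()->48, [49]
enqueue(8) -> [49, 8]
enqueue(38) -> [49, 8, 38]
enqueue(44) -> [49, 8, 38, 44]
enqueue(22) -> [49, 8, 38, 44, 22]
dequeue()->49, [8, 38, 44, 22]
enqueue(39) -> [8, 38, 44, 22, 39]
dequeue()->8, [38, 44, 22, 39]

Final queue: [38, 44, 22, 39]


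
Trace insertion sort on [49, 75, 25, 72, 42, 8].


Initial: [49, 75, 25, 72, 42, 8]
Insert 75: [49, 75, 25, 72, 42, 8]
Insert 25: [25, 49, 75, 72, 42, 8]
Insert 72: [25, 49, 72, 75, 42, 8]
Insert 42: [25, 42, 49, 72, 75, 8]
Insert 8: [8, 25, 42, 49, 72, 75]

Sorted: [8, 25, 42, 49, 72, 75]


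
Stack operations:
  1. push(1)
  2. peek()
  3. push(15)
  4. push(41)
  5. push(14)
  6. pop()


push(1) -> [1]
peek()->1
push(15) -> [1, 15]
push(41) -> [1, 15, 41]
push(14) -> [1, 15, 41, 14]
pop()->14, [1, 15, 41]

Final stack: [1, 15, 41]


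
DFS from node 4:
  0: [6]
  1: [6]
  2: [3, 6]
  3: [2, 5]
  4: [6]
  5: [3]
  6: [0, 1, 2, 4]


Visit 4, push [6]
Visit 6, push [2, 1, 0]
Visit 0, push []
Visit 1, push []
Visit 2, push [3]
Visit 3, push [5]
Visit 5, push []

DFS order: [4, 6, 0, 1, 2, 3, 5]


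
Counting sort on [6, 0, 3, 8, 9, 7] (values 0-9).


Input: [6, 0, 3, 8, 9, 7]
Counts: [1, 0, 0, 1, 0, 0, 1, 1, 1, 1]

Sorted: [0, 3, 6, 7, 8, 9]


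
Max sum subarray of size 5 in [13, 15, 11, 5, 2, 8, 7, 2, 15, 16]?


[0:5]: 46
[1:6]: 41
[2:7]: 33
[3:8]: 24
[4:9]: 34
[5:10]: 48

Max: 48 at [5:10]


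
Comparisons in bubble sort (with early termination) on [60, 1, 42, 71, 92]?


Algorithm: bubble sort (with early termination)
Input: [60, 1, 42, 71, 92]
Sorted: [1, 42, 60, 71, 92]

7


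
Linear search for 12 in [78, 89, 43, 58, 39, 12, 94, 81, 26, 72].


i=0: 78!=12
i=1: 89!=12
i=2: 43!=12
i=3: 58!=12
i=4: 39!=12
i=5: 12==12 found!

Found at 5, 6 comps


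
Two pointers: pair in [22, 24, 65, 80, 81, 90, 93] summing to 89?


lo=0(22)+hi=6(93)=115
lo=0(22)+hi=5(90)=112
lo=0(22)+hi=4(81)=103
lo=0(22)+hi=3(80)=102
lo=0(22)+hi=2(65)=87
lo=1(24)+hi=2(65)=89

Yes: 24+65=89


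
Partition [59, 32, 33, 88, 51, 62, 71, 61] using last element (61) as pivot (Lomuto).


Pivot: 61
  59 <= 61: advance i (no swap)
  32 <= 61: advance i (no swap)
  33 <= 61: advance i (no swap)
  51 <= 61: swap -> [59, 32, 33, 51, 88, 62, 71, 61]
Place pivot at 4: [59, 32, 33, 51, 61, 62, 71, 88]

Partitioned: [59, 32, 33, 51, 61, 62, 71, 88]


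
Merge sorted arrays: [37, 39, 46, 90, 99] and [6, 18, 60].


Take 6 from B
Take 18 from B
Take 37 from A
Take 39 from A
Take 46 from A
Take 60 from B

Merged: [6, 18, 37, 39, 46, 60, 90, 99]


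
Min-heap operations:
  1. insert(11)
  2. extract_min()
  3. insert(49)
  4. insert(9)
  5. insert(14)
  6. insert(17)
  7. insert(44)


insert(11) -> [11]
extract_min()->11, []
insert(49) -> [49]
insert(9) -> [9, 49]
insert(14) -> [9, 49, 14]
insert(17) -> [9, 17, 14, 49]
insert(44) -> [9, 17, 14, 49, 44]

Final heap: [9, 17, 14, 49, 44]


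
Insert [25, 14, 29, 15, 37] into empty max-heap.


Insert 25: [25]
Insert 14: [25, 14]
Insert 29: [29, 14, 25]
Insert 15: [29, 15, 25, 14]
Insert 37: [37, 29, 25, 14, 15]

Final heap: [37, 29, 25, 14, 15]


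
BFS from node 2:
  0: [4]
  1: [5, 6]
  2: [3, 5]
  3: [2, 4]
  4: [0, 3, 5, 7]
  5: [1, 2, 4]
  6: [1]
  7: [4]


Visit 2, enqueue [3, 5]
Visit 3, enqueue [4]
Visit 5, enqueue [1]
Visit 4, enqueue [0, 7]
Visit 1, enqueue [6]
Visit 0, enqueue []
Visit 7, enqueue []
Visit 6, enqueue []

BFS order: [2, 3, 5, 4, 1, 0, 7, 6]


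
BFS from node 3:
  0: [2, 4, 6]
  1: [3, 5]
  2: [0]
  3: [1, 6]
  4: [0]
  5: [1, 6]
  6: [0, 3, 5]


Visit 3, enqueue [1, 6]
Visit 1, enqueue [5]
Visit 6, enqueue [0]
Visit 5, enqueue []
Visit 0, enqueue [2, 4]
Visit 2, enqueue []
Visit 4, enqueue []

BFS order: [3, 1, 6, 5, 0, 2, 4]


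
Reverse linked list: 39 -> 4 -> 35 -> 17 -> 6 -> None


Step 1: curr=39, set curr.next=prev(None) | reversed so far: 39
Step 2: curr=4, set curr.next=prev(39) | reversed so far: 4 -> 39
Step 3: curr=35, set curr.next=prev(4) | reversed so far: 35 -> 4 -> 39
Step 4: curr=17, set curr.next=prev(35) | reversed so far: 17 -> 35 -> 4 -> 39
Step 5: curr=6, set curr.next=prev(17) | reversed so far: 6 -> 17 -> 35 -> 4 -> 39

6 -> 17 -> 35 -> 4 -> 39 -> None


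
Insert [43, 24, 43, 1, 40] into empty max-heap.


Insert 43: [43]
Insert 24: [43, 24]
Insert 43: [43, 24, 43]
Insert 1: [43, 24, 43, 1]
Insert 40: [43, 40, 43, 1, 24]

Final heap: [43, 40, 43, 1, 24]


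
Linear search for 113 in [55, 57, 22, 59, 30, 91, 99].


i=0: 55!=113
i=1: 57!=113
i=2: 22!=113
i=3: 59!=113
i=4: 30!=113
i=5: 91!=113
i=6: 99!=113

Not found, 7 comps


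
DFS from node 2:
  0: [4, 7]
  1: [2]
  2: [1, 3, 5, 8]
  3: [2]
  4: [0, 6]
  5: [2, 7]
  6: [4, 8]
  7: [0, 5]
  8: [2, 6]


Visit 2, push [8, 5, 3, 1]
Visit 1, push []
Visit 3, push []
Visit 5, push [7]
Visit 7, push [0]
Visit 0, push [4]
Visit 4, push [6]
Visit 6, push [8]
Visit 8, push []

DFS order: [2, 1, 3, 5, 7, 0, 4, 6, 8]


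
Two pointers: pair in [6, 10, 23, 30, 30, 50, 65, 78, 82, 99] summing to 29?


lo=0(6)+hi=9(99)=105
lo=0(6)+hi=8(82)=88
lo=0(6)+hi=7(78)=84
lo=0(6)+hi=6(65)=71
lo=0(6)+hi=5(50)=56
lo=0(6)+hi=4(30)=36
lo=0(6)+hi=3(30)=36
lo=0(6)+hi=2(23)=29

Yes: 6+23=29


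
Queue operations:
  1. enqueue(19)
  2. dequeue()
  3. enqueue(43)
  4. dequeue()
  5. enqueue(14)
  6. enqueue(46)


enqueue(19) -> [19]
dequeue()->19, []
enqueue(43) -> [43]
dequeue()->43, []
enqueue(14) -> [14]
enqueue(46) -> [14, 46]

Final queue: [14, 46]


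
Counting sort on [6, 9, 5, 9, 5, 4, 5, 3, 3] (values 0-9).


Input: [6, 9, 5, 9, 5, 4, 5, 3, 3]
Counts: [0, 0, 0, 2, 1, 3, 1, 0, 0, 2]

Sorted: [3, 3, 4, 5, 5, 5, 6, 9, 9]


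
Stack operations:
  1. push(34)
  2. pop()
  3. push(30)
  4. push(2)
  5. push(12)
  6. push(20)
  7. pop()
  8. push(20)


push(34) -> [34]
pop()->34, []
push(30) -> [30]
push(2) -> [30, 2]
push(12) -> [30, 2, 12]
push(20) -> [30, 2, 12, 20]
pop()->20, [30, 2, 12]
push(20) -> [30, 2, 12, 20]

Final stack: [30, 2, 12, 20]


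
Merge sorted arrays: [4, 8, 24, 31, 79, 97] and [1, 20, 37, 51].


Take 1 from B
Take 4 from A
Take 8 from A
Take 20 from B
Take 24 from A
Take 31 from A
Take 37 from B
Take 51 from B

Merged: [1, 4, 8, 20, 24, 31, 37, 51, 79, 97]


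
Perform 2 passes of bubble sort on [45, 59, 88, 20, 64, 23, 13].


Initial: [45, 59, 88, 20, 64, 23, 13]
Pass 1: [45, 59, 20, 64, 23, 13, 88] (4 swaps)
Pass 2: [45, 20, 59, 23, 13, 64, 88] (3 swaps)

After 2 passes: [45, 20, 59, 23, 13, 64, 88]


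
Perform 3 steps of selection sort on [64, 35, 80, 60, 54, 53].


Initial: [64, 35, 80, 60, 54, 53]
Step 1: min=35 at 1
  Swap: [35, 64, 80, 60, 54, 53]
Step 2: min=53 at 5
  Swap: [35, 53, 80, 60, 54, 64]
Step 3: min=54 at 4
  Swap: [35, 53, 54, 60, 80, 64]

After 3 steps: [35, 53, 54, 60, 80, 64]


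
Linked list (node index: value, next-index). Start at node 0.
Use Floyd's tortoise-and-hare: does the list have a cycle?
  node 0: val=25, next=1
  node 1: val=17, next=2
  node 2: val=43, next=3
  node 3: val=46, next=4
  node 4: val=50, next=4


Floyd's tortoise (slow, +1) and hare (fast, +2):
  init: slow=0, fast=0
  step 1: slow=1, fast=2
  step 2: slow=2, fast=4
  step 3: slow=3, fast=4
  step 4: slow=4, fast=4
  slow == fast at node 4: cycle detected

Cycle: yes


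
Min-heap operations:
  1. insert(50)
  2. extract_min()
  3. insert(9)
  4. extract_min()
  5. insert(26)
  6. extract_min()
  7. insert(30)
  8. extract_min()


insert(50) -> [50]
extract_min()->50, []
insert(9) -> [9]
extract_min()->9, []
insert(26) -> [26]
extract_min()->26, []
insert(30) -> [30]
extract_min()->30, []

Final heap: []


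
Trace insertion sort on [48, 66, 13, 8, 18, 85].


Initial: [48, 66, 13, 8, 18, 85]
Insert 66: [48, 66, 13, 8, 18, 85]
Insert 13: [13, 48, 66, 8, 18, 85]
Insert 8: [8, 13, 48, 66, 18, 85]
Insert 18: [8, 13, 18, 48, 66, 85]
Insert 85: [8, 13, 18, 48, 66, 85]

Sorted: [8, 13, 18, 48, 66, 85]


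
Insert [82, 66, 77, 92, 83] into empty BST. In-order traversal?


Insert 82: root
Insert 66: L from 82
Insert 77: L from 82 -> R from 66
Insert 92: R from 82
Insert 83: R from 82 -> L from 92

In-order: [66, 77, 82, 83, 92]


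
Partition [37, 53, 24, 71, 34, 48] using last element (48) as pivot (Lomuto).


Pivot: 48
  37 <= 48: advance i (no swap)
  24 <= 48: swap -> [37, 24, 53, 71, 34, 48]
  34 <= 48: swap -> [37, 24, 34, 71, 53, 48]
Place pivot at 3: [37, 24, 34, 48, 53, 71]

Partitioned: [37, 24, 34, 48, 53, 71]


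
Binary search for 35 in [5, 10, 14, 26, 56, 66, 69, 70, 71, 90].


Step 1: lo=0, hi=9, mid=4, val=56
Step 2: lo=0, hi=3, mid=1, val=10
Step 3: lo=2, hi=3, mid=2, val=14
Step 4: lo=3, hi=3, mid=3, val=26

Not found


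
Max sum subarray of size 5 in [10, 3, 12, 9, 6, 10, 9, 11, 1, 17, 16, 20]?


[0:5]: 40
[1:6]: 40
[2:7]: 46
[3:8]: 45
[4:9]: 37
[5:10]: 48
[6:11]: 54
[7:12]: 65

Max: 65 at [7:12]


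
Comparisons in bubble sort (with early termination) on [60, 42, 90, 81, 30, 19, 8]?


Algorithm: bubble sort (with early termination)
Input: [60, 42, 90, 81, 30, 19, 8]
Sorted: [8, 19, 30, 42, 60, 81, 90]

21


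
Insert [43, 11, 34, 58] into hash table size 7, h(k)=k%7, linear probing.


Insert 43: h=1 -> slot 1
Insert 11: h=4 -> slot 4
Insert 34: h=6 -> slot 6
Insert 58: h=2 -> slot 2

Table: [None, 43, 58, None, 11, None, 34]


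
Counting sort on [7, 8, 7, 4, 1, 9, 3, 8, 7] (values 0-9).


Input: [7, 8, 7, 4, 1, 9, 3, 8, 7]
Counts: [0, 1, 0, 1, 1, 0, 0, 3, 2, 1]

Sorted: [1, 3, 4, 7, 7, 7, 8, 8, 9]


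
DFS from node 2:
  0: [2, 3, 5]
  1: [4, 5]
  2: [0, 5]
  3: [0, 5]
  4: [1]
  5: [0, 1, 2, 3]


Visit 2, push [5, 0]
Visit 0, push [5, 3]
Visit 3, push [5]
Visit 5, push [1]
Visit 1, push [4]
Visit 4, push []

DFS order: [2, 0, 3, 5, 1, 4]


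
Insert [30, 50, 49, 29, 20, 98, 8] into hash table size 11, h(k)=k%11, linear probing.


Insert 30: h=8 -> slot 8
Insert 50: h=6 -> slot 6
Insert 49: h=5 -> slot 5
Insert 29: h=7 -> slot 7
Insert 20: h=9 -> slot 9
Insert 98: h=10 -> slot 10
Insert 8: h=8, 3 probes -> slot 0

Table: [8, None, None, None, None, 49, 50, 29, 30, 20, 98]


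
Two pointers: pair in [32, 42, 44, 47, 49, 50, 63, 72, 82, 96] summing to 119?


lo=0(32)+hi=9(96)=128
lo=0(32)+hi=8(82)=114
lo=1(42)+hi=8(82)=124
lo=1(42)+hi=7(72)=114
lo=2(44)+hi=7(72)=116
lo=3(47)+hi=7(72)=119

Yes: 47+72=119


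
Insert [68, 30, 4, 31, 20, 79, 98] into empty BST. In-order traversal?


Insert 68: root
Insert 30: L from 68
Insert 4: L from 68 -> L from 30
Insert 31: L from 68 -> R from 30
Insert 20: L from 68 -> L from 30 -> R from 4
Insert 79: R from 68
Insert 98: R from 68 -> R from 79

In-order: [4, 20, 30, 31, 68, 79, 98]


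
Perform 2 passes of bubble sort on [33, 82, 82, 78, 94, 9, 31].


Initial: [33, 82, 82, 78, 94, 9, 31]
Pass 1: [33, 82, 78, 82, 9, 31, 94] (3 swaps)
Pass 2: [33, 78, 82, 9, 31, 82, 94] (3 swaps)

After 2 passes: [33, 78, 82, 9, 31, 82, 94]


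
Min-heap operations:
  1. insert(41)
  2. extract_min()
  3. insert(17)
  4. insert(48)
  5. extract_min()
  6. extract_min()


insert(41) -> [41]
extract_min()->41, []
insert(17) -> [17]
insert(48) -> [17, 48]
extract_min()->17, [48]
extract_min()->48, []

Final heap: []


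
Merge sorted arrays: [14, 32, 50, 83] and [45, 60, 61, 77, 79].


Take 14 from A
Take 32 from A
Take 45 from B
Take 50 from A
Take 60 from B
Take 61 from B
Take 77 from B
Take 79 from B

Merged: [14, 32, 45, 50, 60, 61, 77, 79, 83]


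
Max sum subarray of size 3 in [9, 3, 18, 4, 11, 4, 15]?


[0:3]: 30
[1:4]: 25
[2:5]: 33
[3:6]: 19
[4:7]: 30

Max: 33 at [2:5]


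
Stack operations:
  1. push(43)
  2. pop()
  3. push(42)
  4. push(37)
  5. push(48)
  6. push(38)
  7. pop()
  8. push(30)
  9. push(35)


push(43) -> [43]
pop()->43, []
push(42) -> [42]
push(37) -> [42, 37]
push(48) -> [42, 37, 48]
push(38) -> [42, 37, 48, 38]
pop()->38, [42, 37, 48]
push(30) -> [42, 37, 48, 30]
push(35) -> [42, 37, 48, 30, 35]

Final stack: [42, 37, 48, 30, 35]


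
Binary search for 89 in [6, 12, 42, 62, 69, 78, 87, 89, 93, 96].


Step 1: lo=0, hi=9, mid=4, val=69
Step 2: lo=5, hi=9, mid=7, val=89

Found at index 7


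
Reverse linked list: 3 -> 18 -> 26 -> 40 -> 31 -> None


Step 1: curr=3, set curr.next=prev(None) | reversed so far: 3
Step 2: curr=18, set curr.next=prev(3) | reversed so far: 18 -> 3
Step 3: curr=26, set curr.next=prev(18) | reversed so far: 26 -> 18 -> 3
Step 4: curr=40, set curr.next=prev(26) | reversed so far: 40 -> 26 -> 18 -> 3
Step 5: curr=31, set curr.next=prev(40) | reversed so far: 31 -> 40 -> 26 -> 18 -> 3

31 -> 40 -> 26 -> 18 -> 3 -> None


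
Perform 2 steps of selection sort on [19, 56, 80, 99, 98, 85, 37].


Initial: [19, 56, 80, 99, 98, 85, 37]
Step 1: min=19 at 0
  Swap: [19, 56, 80, 99, 98, 85, 37]
Step 2: min=37 at 6
  Swap: [19, 37, 80, 99, 98, 85, 56]

After 2 steps: [19, 37, 80, 99, 98, 85, 56]


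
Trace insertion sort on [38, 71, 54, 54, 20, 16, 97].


Initial: [38, 71, 54, 54, 20, 16, 97]
Insert 71: [38, 71, 54, 54, 20, 16, 97]
Insert 54: [38, 54, 71, 54, 20, 16, 97]
Insert 54: [38, 54, 54, 71, 20, 16, 97]
Insert 20: [20, 38, 54, 54, 71, 16, 97]
Insert 16: [16, 20, 38, 54, 54, 71, 97]
Insert 97: [16, 20, 38, 54, 54, 71, 97]

Sorted: [16, 20, 38, 54, 54, 71, 97]


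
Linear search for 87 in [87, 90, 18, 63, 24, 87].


i=0: 87==87 found!

Found at 0, 1 comps


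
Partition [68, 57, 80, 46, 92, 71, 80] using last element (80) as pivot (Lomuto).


Pivot: 80
  68 <= 80: advance i (no swap)
  57 <= 80: advance i (no swap)
  80 <= 80: advance i (no swap)
  46 <= 80: advance i (no swap)
  71 <= 80: swap -> [68, 57, 80, 46, 71, 92, 80]
Place pivot at 5: [68, 57, 80, 46, 71, 80, 92]

Partitioned: [68, 57, 80, 46, 71, 80, 92]


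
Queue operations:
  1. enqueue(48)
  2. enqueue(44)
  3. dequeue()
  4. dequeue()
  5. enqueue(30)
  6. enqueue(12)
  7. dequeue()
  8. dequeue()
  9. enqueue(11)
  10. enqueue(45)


enqueue(48) -> [48]
enqueue(44) -> [48, 44]
dequeue()->48, [44]
dequeue()->44, []
enqueue(30) -> [30]
enqueue(12) -> [30, 12]
dequeue()->30, [12]
dequeue()->12, []
enqueue(11) -> [11]
enqueue(45) -> [11, 45]

Final queue: [11, 45]


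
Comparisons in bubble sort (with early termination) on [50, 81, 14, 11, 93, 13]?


Algorithm: bubble sort (with early termination)
Input: [50, 81, 14, 11, 93, 13]
Sorted: [11, 13, 14, 50, 81, 93]

15


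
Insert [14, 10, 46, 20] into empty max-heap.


Insert 14: [14]
Insert 10: [14, 10]
Insert 46: [46, 10, 14]
Insert 20: [46, 20, 14, 10]

Final heap: [46, 20, 14, 10]


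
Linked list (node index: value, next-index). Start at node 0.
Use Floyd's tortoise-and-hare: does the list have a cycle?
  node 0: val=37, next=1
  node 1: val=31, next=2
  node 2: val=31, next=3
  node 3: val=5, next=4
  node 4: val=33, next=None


Floyd's tortoise (slow, +1) and hare (fast, +2):
  init: slow=0, fast=0
  step 1: slow=1, fast=2
  step 2: slow=2, fast=4
  step 3: fast -> None, no cycle

Cycle: no
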